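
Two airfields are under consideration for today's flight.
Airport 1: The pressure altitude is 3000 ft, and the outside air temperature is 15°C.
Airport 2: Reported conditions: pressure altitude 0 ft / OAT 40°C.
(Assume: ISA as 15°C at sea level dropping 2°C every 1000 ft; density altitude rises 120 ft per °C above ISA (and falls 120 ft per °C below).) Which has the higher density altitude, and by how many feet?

Airport 1: ISA temp = 9°C, deviation +6°C, DA = 3000 + 120 × 6 = 3720 ft.
Airport 2: ISA temp = 15°C, deviation +25°C, DA = 0 + 120 × 25 = 3000 ft.
Airport 1 is higher by 3720 − 3000 = 720 ft.

Airport 1 by 720 ft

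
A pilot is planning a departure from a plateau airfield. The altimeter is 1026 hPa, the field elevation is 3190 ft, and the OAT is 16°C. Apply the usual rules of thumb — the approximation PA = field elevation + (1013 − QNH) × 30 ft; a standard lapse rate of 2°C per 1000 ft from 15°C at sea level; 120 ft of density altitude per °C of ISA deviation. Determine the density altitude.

3592 ft

Pressure altitude = 3190 + (1013 − 1026) × 30 = 3190 + (-390) = 2800 ft.
ISA temperature at 2800 ft = 15 − 2 × (2800/1000) = 9.4°C.
ISA deviation = 16 − 9.4 = +6.6°C.
Density altitude = 2800 + 120 × (6.6) = 3592 ft.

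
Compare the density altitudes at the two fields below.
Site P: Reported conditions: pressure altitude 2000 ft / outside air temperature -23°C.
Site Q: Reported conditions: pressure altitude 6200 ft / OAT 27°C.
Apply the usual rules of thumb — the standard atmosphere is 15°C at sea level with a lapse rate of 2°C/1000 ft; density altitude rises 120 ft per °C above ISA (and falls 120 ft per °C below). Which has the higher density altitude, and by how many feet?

Site P: ISA temp = 11°C, deviation -34°C, DA = 2000 + 120 × (-34) = -2080 ft.
Site Q: ISA temp = 2.6°C, deviation +24.4°C, DA = 6200 + 120 × 24.4 = 9128 ft.
Site Q is higher by 9128 − (-2080) = 11208 ft.

Site Q by 11208 ft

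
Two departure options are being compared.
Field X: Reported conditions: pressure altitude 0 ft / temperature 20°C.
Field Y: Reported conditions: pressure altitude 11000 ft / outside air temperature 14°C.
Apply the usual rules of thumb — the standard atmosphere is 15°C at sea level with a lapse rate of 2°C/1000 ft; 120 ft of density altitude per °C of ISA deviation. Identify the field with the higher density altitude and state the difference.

Field Y by 12920 ft

Field X: ISA temp = 15°C, deviation +5°C, DA = 0 + 120 × 5 = 600 ft.
Field Y: ISA temp = -7°C, deviation +21°C, DA = 11000 + 120 × 21 = 13520 ft.
Field Y is higher by 13520 − 600 = 12920 ft.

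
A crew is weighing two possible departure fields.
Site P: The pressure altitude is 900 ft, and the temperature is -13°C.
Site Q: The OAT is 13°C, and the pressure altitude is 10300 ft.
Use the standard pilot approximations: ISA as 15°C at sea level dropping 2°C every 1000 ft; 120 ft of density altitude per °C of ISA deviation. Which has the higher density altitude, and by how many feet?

Site Q by 14776 ft

Site P: ISA temp = 13.2°C, deviation -26.2°C, DA = 900 + 120 × (-26.2) = -2244 ft.
Site Q: ISA temp = -5.6°C, deviation +18.6°C, DA = 10300 + 120 × 18.6 = 12532 ft.
Site Q is higher by 12532 − (-2244) = 14776 ft.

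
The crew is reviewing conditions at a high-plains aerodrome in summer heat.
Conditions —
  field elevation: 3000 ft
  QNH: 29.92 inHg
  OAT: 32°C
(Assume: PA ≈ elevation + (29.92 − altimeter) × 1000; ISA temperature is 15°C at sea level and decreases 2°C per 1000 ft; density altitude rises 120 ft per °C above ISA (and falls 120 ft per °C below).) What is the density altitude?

5760 ft

Pressure altitude = 3000 + (29.92 − 29.92) × 1000 = 3000 + (0) = 3000 ft.
ISA temperature at 3000 ft = 15 − 2 × (3000/1000) = 9°C.
ISA deviation = 32 − 9 = +23°C.
Density altitude = 3000 + 120 × (23) = 5760 ft.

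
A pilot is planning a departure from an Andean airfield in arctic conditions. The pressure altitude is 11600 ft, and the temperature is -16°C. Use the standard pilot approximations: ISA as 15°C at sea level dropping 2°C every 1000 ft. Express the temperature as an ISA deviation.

ISA temperature at 11600 ft = 15 − 2 × (11600/1000) = -8.2°C.
Deviation = OAT − ISA = -16 − (-8.2) = -7.8°C.

ISA-7.8°C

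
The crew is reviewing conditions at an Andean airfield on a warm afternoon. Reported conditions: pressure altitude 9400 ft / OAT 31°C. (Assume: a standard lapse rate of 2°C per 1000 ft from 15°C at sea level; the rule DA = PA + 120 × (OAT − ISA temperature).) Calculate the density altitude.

ISA temperature at 9400 ft = 15 − 2 × (9400/1000) = -3.8°C.
ISA deviation = 31 − (-3.8) = +34.8°C.
Density altitude = 9400 + 120 × (34.8) = 9400 + (+4176) = 13576 ft.

13576 ft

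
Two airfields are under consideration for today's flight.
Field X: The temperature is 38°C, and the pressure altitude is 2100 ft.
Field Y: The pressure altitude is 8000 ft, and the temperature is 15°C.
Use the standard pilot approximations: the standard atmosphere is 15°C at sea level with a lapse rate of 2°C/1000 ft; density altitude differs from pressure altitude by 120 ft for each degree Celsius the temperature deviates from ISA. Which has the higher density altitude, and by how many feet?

Field Y by 4556 ft

Field X: ISA temp = 10.8°C, deviation +27.2°C, DA = 2100 + 120 × 27.2 = 5364 ft.
Field Y: ISA temp = -1°C, deviation +16°C, DA = 8000 + 120 × 16 = 9920 ft.
Field Y is higher by 9920 − 5364 = 4556 ft.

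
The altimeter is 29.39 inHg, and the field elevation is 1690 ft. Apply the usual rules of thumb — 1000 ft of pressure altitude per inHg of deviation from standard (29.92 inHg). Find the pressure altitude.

Pressure correction = (29.92 − 29.39) × 1000 = +530 ft.
Pressure altitude = 1690 + (+530) = 2220 ft.

2220 ft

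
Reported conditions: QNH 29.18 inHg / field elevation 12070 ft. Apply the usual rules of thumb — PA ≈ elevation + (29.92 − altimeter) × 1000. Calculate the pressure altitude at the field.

12810 ft

Pressure correction = (29.92 − 29.18) × 1000 = +740 ft.
Pressure altitude = 12070 + (+740) = 12810 ft.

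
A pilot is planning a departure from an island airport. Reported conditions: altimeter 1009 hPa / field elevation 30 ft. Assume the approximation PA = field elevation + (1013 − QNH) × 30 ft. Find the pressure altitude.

Pressure correction = (1013 − 1009) × 30 = +120 ft.
Pressure altitude = 30 + (+120) = 150 ft.

150 ft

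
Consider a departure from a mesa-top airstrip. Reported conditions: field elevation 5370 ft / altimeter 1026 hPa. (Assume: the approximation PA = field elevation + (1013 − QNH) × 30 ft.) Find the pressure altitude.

Pressure correction = (1013 − 1026) × 30 = -390 ft.
Pressure altitude = 5370 + (-390) = 4980 ft.

4980 ft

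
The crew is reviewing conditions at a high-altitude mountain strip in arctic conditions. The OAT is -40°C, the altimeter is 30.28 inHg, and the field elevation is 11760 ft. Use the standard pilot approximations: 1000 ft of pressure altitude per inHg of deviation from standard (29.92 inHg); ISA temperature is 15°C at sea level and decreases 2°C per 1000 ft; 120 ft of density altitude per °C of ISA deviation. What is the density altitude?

7536 ft

Pressure altitude = 11760 + (29.92 − 30.28) × 1000 = 11760 + (-360) = 11400 ft.
ISA temperature at 11400 ft = 15 − 2 × (11400/1000) = -7.8°C.
ISA deviation = -40 − (-7.8) = -32.2°C.
Density altitude = 11400 + 120 × (-32.2) = 7536 ft.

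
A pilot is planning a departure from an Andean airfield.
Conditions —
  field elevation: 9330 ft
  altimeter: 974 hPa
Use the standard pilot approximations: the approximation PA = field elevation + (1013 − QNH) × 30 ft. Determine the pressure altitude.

Pressure correction = (1013 − 974) × 30 = +1170 ft.
Pressure altitude = 9330 + (+1170) = 10500 ft.

10500 ft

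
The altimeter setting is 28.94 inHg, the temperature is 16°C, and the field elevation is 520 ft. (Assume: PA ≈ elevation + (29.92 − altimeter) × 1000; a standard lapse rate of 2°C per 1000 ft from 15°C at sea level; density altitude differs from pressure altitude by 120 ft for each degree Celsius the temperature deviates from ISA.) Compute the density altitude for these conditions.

Pressure altitude = 520 + (29.92 − 28.94) × 1000 = 520 + (+980) = 1500 ft.
ISA temperature at 1500 ft = 15 − 2 × (1500/1000) = 12°C.
ISA deviation = 16 − 12 = +4°C.
Density altitude = 1500 + 120 × (4) = 1980 ft.

1980 ft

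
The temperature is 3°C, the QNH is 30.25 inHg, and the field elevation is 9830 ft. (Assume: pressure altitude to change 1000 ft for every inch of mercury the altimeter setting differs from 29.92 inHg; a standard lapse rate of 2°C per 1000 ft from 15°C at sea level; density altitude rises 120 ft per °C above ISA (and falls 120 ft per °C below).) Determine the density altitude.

Pressure altitude = 9830 + (29.92 − 30.25) × 1000 = 9830 + (-330) = 9500 ft.
ISA temperature at 9500 ft = 15 − 2 × (9500/1000) = -4°C.
ISA deviation = 3 − (-4) = +7°C.
Density altitude = 9500 + 120 × (7) = 10340 ft.

10340 ft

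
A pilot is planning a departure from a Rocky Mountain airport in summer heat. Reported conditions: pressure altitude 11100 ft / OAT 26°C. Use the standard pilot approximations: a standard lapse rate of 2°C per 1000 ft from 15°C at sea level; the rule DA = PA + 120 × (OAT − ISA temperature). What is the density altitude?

15084 ft

ISA temperature at 11100 ft = 15 − 2 × (11100/1000) = -7.2°C.
ISA deviation = 26 − (-7.2) = +33.2°C.
Density altitude = 11100 + 120 × (33.2) = 11100 + (+3984) = 15084 ft.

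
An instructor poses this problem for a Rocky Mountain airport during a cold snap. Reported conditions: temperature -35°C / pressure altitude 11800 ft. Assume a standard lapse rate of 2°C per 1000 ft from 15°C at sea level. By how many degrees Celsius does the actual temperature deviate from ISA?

ISA temperature at 11800 ft = 15 − 2 × (11800/1000) = -8.6°C.
Deviation = OAT − ISA = -35 − (-8.6) = -26.4°C.

ISA-26.4°C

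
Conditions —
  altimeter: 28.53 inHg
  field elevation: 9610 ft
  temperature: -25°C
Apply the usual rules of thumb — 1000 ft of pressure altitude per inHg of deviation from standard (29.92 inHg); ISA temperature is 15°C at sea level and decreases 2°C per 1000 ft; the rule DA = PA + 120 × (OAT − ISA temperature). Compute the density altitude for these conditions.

Pressure altitude = 9610 + (29.92 − 28.53) × 1000 = 9610 + (+1390) = 11000 ft.
ISA temperature at 11000 ft = 15 − 2 × (11000/1000) = -7°C.
ISA deviation = -25 − (-7) = -18°C.
Density altitude = 11000 + 120 × (-18) = 8840 ft.

8840 ft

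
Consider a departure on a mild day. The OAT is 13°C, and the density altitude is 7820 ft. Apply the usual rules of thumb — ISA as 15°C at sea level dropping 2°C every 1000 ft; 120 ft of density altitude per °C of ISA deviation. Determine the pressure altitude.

DA = PA + 120 × (OAT − (15 − 2·PA/1000)) = PA + 120·OAT − 1800 + 0.24·PA = 1.24·PA + 120·OAT − 1800.
So 1.24·PA = 7820 − 120 × 13 + 1800 = 8060.
PA = 8060 / 1.24 = 6500 ft.

6500 ft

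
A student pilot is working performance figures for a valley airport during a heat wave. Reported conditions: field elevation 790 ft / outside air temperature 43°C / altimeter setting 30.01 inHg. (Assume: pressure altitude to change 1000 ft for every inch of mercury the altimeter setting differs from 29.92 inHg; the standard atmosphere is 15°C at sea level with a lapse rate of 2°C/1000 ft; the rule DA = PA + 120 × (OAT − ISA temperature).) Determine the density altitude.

Pressure altitude = 790 + (29.92 − 30.01) × 1000 = 790 + (-90) = 700 ft.
ISA temperature at 700 ft = 15 − 2 × (700/1000) = 13.6°C.
ISA deviation = 43 − 13.6 = +29.4°C.
Density altitude = 700 + 120 × (29.4) = 4228 ft.

4228 ft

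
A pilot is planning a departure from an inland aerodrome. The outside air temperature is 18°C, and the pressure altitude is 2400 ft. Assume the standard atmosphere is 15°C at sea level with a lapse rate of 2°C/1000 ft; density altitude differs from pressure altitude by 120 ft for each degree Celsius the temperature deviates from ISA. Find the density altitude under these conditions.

ISA temperature at 2400 ft = 15 − 2 × (2400/1000) = 10.2°C.
ISA deviation = 18 − 10.2 = +7.8°C.
Density altitude = 2400 + 120 × (7.8) = 2400 + (+936) = 3336 ft.

3336 ft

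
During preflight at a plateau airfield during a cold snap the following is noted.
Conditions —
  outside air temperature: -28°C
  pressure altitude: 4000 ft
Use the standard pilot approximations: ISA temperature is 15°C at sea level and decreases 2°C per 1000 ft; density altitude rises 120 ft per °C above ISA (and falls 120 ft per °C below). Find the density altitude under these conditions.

-200 ft

ISA temperature at 4000 ft = 15 − 2 × (4000/1000) = 7°C.
ISA deviation = -28 − 7 = -35°C.
Density altitude = 4000 + 120 × (-35) = 4000 + (-4200) = -200 ft.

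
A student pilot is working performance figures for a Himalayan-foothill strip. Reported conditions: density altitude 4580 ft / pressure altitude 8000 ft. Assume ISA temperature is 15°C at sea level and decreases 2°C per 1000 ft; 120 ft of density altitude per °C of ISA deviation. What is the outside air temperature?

Density altitude − pressure altitude = 4580 − 8000 = -3420 ft.
At 120 ft/°C that is an ISA deviation of -3420/120 = -28.5°C.
ISA temperature at 8000 ft = 15 − 2 × (8000/1000) = -1°C.
OAT = ISA + deviation = -1 + (-28.5) = -29.5°C.

-29.5°C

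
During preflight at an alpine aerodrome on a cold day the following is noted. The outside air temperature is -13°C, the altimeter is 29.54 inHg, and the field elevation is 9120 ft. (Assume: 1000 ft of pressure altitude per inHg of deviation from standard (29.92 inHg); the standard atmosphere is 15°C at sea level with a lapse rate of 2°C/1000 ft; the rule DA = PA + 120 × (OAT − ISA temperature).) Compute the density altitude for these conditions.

8420 ft

Pressure altitude = 9120 + (29.92 − 29.54) × 1000 = 9120 + (+380) = 9500 ft.
ISA temperature at 9500 ft = 15 − 2 × (9500/1000) = -4°C.
ISA deviation = -13 − (-4) = -9°C.
Density altitude = 9500 + 120 × (-9) = 8420 ft.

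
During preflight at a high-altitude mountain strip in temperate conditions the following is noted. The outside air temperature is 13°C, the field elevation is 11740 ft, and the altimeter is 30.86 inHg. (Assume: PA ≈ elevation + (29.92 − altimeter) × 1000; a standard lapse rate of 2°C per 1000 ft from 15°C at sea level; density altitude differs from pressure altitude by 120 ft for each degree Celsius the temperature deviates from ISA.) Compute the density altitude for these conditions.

13152 ft

Pressure altitude = 11740 + (29.92 − 30.86) × 1000 = 11740 + (-940) = 10800 ft.
ISA temperature at 10800 ft = 15 − 2 × (10800/1000) = -6.6°C.
ISA deviation = 13 − (-6.6) = +19.6°C.
Density altitude = 10800 + 120 × (19.6) = 13152 ft.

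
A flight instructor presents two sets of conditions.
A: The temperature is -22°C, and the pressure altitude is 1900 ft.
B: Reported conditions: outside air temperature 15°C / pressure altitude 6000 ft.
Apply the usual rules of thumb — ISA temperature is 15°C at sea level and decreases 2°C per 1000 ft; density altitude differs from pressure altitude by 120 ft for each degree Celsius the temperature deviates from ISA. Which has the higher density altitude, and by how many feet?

B by 9524 ft

A: ISA temp = 11.2°C, deviation -33.2°C, DA = 1900 + 120 × (-33.2) = -2084 ft.
B: ISA temp = 3°C, deviation +12°C, DA = 6000 + 120 × 12 = 7440 ft.
B is higher by 7440 − (-2084) = 9524 ft.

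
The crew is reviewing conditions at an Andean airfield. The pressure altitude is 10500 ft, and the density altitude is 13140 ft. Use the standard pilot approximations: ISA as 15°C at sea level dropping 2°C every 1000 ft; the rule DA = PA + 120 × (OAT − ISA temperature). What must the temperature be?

16°C

Density altitude − pressure altitude = 13140 − 10500 = +2640 ft.
At 120 ft/°C that is an ISA deviation of 2640/120 = +22°C.
ISA temperature at 10500 ft = 15 − 2 × (10500/1000) = -6°C.
OAT = ISA + deviation = -6 + (+22) = 16°C.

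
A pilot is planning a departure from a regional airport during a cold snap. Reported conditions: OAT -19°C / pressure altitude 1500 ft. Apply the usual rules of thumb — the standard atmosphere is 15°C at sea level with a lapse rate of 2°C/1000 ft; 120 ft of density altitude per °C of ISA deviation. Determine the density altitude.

ISA temperature at 1500 ft = 15 − 2 × (1500/1000) = 12°C.
ISA deviation = -19 − 12 = -31°C.
Density altitude = 1500 + 120 × (-31) = 1500 + (-3720) = -2220 ft.

-2220 ft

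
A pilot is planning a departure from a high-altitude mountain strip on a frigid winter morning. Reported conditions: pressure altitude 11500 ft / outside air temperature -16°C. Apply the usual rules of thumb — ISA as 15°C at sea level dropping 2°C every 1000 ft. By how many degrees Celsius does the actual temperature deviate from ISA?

ISA-8°C

ISA temperature at 11500 ft = 15 − 2 × (11500/1000) = -8°C.
Deviation = OAT − ISA = -16 − (-8) = -8°C.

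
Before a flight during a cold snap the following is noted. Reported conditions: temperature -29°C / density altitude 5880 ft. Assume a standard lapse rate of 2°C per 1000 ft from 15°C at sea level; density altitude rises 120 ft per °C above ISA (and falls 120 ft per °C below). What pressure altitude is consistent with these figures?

9000 ft

DA = PA + 120 × (OAT − (15 − 2·PA/1000)) = PA + 120·OAT − 1800 + 0.24·PA = 1.24·PA + 120·OAT − 1800.
So 1.24·PA = 5880 − 120 × (-29) + 1800 = 11160.
PA = 11160 / 1.24 = 9000 ft.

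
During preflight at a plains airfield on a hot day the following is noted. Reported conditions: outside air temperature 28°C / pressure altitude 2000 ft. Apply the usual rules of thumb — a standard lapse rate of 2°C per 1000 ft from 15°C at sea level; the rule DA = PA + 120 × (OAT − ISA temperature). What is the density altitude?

4040 ft

ISA temperature at 2000 ft = 15 − 2 × (2000/1000) = 11°C.
ISA deviation = 28 − 11 = +17°C.
Density altitude = 2000 + 120 × (17) = 2000 + (+2040) = 4040 ft.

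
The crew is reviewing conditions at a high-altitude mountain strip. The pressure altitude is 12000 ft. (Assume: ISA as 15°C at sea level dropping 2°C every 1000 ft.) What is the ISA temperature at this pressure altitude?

-9°C

ISA temperature = 15 − 2 × (12000/1000) = 15 − 24 = -9°C.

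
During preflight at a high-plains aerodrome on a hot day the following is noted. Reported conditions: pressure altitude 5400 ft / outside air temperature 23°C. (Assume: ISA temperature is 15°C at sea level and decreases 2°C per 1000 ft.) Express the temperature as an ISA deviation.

ISA temperature at 5400 ft = 15 − 2 × (5400/1000) = 4.2°C.
Deviation = OAT − ISA = 23 − 4.2 = +18.8°C.

ISA+18.8°C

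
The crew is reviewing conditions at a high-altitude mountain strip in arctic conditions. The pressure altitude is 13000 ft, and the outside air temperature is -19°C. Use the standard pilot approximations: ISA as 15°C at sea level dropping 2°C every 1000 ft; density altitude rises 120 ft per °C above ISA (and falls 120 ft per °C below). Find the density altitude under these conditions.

12040 ft

ISA temperature at 13000 ft = 15 − 2 × (13000/1000) = -11°C.
ISA deviation = -19 − (-11) = -8°C.
Density altitude = 13000 + 120 × (-8) = 13000 + (-960) = 12040 ft.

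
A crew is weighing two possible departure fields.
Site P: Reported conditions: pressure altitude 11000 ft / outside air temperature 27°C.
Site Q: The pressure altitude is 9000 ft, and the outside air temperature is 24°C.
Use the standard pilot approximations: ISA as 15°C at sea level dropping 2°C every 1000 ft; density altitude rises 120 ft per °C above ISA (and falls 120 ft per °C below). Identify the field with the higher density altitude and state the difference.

Site P by 2840 ft

Site P: ISA temp = -7°C, deviation +34°C, DA = 11000 + 120 × 34 = 15080 ft.
Site Q: ISA temp = -3°C, deviation +27°C, DA = 9000 + 120 × 27 = 12240 ft.
Site P is higher by 15080 − 12240 = 2840 ft.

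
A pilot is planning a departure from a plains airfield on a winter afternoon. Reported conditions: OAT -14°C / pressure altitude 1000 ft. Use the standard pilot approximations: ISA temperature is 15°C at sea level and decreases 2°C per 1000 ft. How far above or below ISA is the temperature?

ISA-27°C

ISA temperature at 1000 ft = 15 − 2 × (1000/1000) = 13°C.
Deviation = OAT − ISA = -14 − 13 = -27°C.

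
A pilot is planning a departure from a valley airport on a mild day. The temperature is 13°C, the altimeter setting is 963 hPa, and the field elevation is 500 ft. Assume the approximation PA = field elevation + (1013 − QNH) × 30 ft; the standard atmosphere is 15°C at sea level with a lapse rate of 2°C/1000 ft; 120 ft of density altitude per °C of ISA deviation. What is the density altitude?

2240 ft

Pressure altitude = 500 + (1013 − 963) × 30 = 500 + (+1500) = 2000 ft.
ISA temperature at 2000 ft = 15 − 2 × (2000/1000) = 11°C.
ISA deviation = 13 − 11 = +2°C.
Density altitude = 2000 + 120 × (2) = 2240 ft.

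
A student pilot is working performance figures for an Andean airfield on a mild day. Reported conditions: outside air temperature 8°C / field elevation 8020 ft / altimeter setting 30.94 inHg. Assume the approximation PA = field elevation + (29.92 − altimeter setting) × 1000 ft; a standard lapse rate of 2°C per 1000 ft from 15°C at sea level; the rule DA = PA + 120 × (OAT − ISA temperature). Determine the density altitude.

Pressure altitude = 8020 + (29.92 − 30.94) × 1000 = 8020 + (-1020) = 7000 ft.
ISA temperature at 7000 ft = 15 − 2 × (7000/1000) = 1°C.
ISA deviation = 8 − 1 = +7°C.
Density altitude = 7000 + 120 × (7) = 7840 ft.

7840 ft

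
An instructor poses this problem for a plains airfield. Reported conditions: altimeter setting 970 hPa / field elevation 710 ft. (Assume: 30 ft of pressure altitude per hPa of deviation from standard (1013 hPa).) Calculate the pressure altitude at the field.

Pressure correction = (1013 − 970) × 30 = +1290 ft.
Pressure altitude = 710 + (+1290) = 2000 ft.

2000 ft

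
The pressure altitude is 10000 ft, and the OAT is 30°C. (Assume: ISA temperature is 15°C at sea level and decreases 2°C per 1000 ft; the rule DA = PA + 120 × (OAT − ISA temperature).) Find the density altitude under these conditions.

14200 ft

ISA temperature at 10000 ft = 15 − 2 × (10000/1000) = -5°C.
ISA deviation = 30 − (-5) = +35°C.
Density altitude = 10000 + 120 × (35) = 10000 + (+4200) = 14200 ft.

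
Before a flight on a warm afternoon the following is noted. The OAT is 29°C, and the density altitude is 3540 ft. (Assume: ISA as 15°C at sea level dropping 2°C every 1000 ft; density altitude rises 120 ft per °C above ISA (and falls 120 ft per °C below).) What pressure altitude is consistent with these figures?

1500 ft

DA = PA + 120 × (OAT − (15 − 2·PA/1000)) = PA + 120·OAT − 1800 + 0.24·PA = 1.24·PA + 120·OAT − 1800.
So 1.24·PA = 3540 − 120 × 29 + 1800 = 1860.
PA = 1860 / 1.24 = 1500 ft.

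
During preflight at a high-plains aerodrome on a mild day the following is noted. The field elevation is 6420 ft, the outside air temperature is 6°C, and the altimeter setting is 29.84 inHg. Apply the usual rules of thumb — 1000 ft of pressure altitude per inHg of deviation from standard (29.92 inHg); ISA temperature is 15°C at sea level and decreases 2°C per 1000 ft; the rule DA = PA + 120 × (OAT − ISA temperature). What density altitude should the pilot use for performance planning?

Pressure altitude = 6420 + (29.92 − 29.84) × 1000 = 6420 + (+80) = 6500 ft.
ISA temperature at 6500 ft = 15 − 2 × (6500/1000) = 2°C.
ISA deviation = 6 − 2 = +4°C.
Density altitude = 6500 + 120 × (4) = 6980 ft.

6980 ft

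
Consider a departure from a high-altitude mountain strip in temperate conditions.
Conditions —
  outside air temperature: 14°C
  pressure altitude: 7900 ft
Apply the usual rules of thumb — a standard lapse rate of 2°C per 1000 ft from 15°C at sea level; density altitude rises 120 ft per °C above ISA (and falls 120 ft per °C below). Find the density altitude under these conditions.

9676 ft

ISA temperature at 7900 ft = 15 − 2 × (7900/1000) = -0.8°C.
ISA deviation = 14 − (-0.8) = +14.8°C.
Density altitude = 7900 + 120 × (14.8) = 7900 + (+1776) = 9676 ft.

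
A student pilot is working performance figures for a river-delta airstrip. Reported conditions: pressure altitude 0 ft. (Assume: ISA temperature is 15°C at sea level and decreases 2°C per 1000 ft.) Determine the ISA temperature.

ISA temperature = 15 − 2 × (0/1000) = 15 − 0 = 15°C.

15°C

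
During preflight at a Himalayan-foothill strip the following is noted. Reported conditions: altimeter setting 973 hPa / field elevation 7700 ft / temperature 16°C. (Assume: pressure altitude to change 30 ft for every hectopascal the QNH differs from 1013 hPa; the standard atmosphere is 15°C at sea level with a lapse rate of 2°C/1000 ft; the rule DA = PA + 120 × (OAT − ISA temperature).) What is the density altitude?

11156 ft

Pressure altitude = 7700 + (1013 − 973) × 30 = 7700 + (+1200) = 8900 ft.
ISA temperature at 8900 ft = 15 − 2 × (8900/1000) = -2.8°C.
ISA deviation = 16 − (-2.8) = +18.8°C.
Density altitude = 8900 + 120 × (18.8) = 11156 ft.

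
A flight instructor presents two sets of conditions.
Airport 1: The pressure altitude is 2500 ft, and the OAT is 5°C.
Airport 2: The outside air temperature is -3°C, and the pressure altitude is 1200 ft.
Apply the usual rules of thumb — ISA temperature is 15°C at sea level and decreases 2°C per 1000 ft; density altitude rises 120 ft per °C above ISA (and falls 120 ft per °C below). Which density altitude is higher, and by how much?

Airport 1: ISA temp = 10°C, deviation -5°C, DA = 2500 + 120 × (-5) = 1900 ft.
Airport 2: ISA temp = 12.6°C, deviation -15.6°C, DA = 1200 + 120 × (-15.6) = -672 ft.
Airport 1 is higher by 1900 − (-672) = 2572 ft.

Airport 1 by 2572 ft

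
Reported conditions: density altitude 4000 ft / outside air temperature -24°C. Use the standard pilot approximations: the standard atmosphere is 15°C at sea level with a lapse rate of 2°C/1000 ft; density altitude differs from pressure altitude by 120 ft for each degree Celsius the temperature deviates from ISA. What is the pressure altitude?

7000 ft

DA = PA + 120 × (OAT − (15 − 2·PA/1000)) = PA + 120·OAT − 1800 + 0.24·PA = 1.24·PA + 120·OAT − 1800.
So 1.24·PA = 4000 − 120 × (-24) + 1800 = 8680.
PA = 8680 / 1.24 = 7000 ft.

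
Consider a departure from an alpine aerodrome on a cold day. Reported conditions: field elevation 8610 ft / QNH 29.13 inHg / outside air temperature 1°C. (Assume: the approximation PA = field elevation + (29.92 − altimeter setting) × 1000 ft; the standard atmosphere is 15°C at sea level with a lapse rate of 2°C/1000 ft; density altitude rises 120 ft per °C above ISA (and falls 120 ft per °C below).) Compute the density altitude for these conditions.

9976 ft

Pressure altitude = 8610 + (29.92 − 29.13) × 1000 = 8610 + (+790) = 9400 ft.
ISA temperature at 9400 ft = 15 − 2 × (9400/1000) = -3.8°C.
ISA deviation = 1 − (-3.8) = +4.8°C.
Density altitude = 9400 + 120 × (4.8) = 9976 ft.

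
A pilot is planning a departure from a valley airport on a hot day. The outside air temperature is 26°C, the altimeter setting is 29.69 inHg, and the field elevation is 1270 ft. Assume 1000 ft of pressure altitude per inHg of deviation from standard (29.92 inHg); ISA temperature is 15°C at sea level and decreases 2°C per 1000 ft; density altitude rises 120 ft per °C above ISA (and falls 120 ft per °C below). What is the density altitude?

Pressure altitude = 1270 + (29.92 − 29.69) × 1000 = 1270 + (+230) = 1500 ft.
ISA temperature at 1500 ft = 15 − 2 × (1500/1000) = 12°C.
ISA deviation = 26 − 12 = +14°C.
Density altitude = 1500 + 120 × (14) = 3180 ft.

3180 ft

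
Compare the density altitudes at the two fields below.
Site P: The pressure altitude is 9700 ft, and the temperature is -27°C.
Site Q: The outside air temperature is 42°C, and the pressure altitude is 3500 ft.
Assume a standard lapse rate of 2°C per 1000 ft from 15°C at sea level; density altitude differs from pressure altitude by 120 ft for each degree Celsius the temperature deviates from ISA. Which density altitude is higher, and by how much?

Site P: ISA temp = -4.4°C, deviation -22.6°C, DA = 9700 + 120 × (-22.6) = 6988 ft.
Site Q: ISA temp = 8°C, deviation +34°C, DA = 3500 + 120 × 34 = 7580 ft.
Site Q is higher by 7580 − 6988 = 592 ft.

Site Q by 592 ft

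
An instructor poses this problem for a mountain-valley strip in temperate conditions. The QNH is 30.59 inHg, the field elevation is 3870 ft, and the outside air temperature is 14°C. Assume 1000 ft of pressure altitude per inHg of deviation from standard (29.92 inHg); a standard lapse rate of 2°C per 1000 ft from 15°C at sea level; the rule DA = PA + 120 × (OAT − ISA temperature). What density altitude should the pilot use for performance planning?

3848 ft

Pressure altitude = 3870 + (29.92 − 30.59) × 1000 = 3870 + (-670) = 3200 ft.
ISA temperature at 3200 ft = 15 − 2 × (3200/1000) = 8.6°C.
ISA deviation = 14 − 8.6 = +5.4°C.
Density altitude = 3200 + 120 × (5.4) = 3848 ft.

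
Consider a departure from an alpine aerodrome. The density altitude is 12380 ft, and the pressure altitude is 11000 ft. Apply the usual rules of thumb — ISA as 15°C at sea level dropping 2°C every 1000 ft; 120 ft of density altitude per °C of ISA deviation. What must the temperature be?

Density altitude − pressure altitude = 12380 − 11000 = +1380 ft.
At 120 ft/°C that is an ISA deviation of 1380/120 = +11.5°C.
ISA temperature at 11000 ft = 15 − 2 × (11000/1000) = -7°C.
OAT = ISA + deviation = -7 + (+11.5) = 4.5°C.

4.5°C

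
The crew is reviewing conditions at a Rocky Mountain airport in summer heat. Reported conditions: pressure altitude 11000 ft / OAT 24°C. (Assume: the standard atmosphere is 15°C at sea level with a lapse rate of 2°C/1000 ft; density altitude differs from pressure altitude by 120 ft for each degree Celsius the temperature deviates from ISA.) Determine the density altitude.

14720 ft

ISA temperature at 11000 ft = 15 − 2 × (11000/1000) = -7°C.
ISA deviation = 24 − (-7) = +31°C.
Density altitude = 11000 + 120 × (31) = 11000 + (+3720) = 14720 ft.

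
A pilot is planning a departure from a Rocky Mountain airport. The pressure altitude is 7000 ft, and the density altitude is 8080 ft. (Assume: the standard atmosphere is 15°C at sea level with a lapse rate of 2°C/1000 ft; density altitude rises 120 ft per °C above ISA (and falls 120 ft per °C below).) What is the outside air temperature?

Density altitude − pressure altitude = 8080 − 7000 = +1080 ft.
At 120 ft/°C that is an ISA deviation of 1080/120 = +9°C.
ISA temperature at 7000 ft = 15 − 2 × (7000/1000) = 1°C.
OAT = ISA + deviation = 1 + (+9) = 10°C.

10°C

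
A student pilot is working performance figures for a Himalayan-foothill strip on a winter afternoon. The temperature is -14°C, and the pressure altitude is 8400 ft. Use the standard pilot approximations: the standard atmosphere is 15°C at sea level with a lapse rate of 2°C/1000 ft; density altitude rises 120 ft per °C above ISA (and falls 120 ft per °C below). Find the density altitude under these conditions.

6936 ft

ISA temperature at 8400 ft = 15 − 2 × (8400/1000) = -1.8°C.
ISA deviation = -14 − (-1.8) = -12.2°C.
Density altitude = 8400 + 120 × (-12.2) = 8400 + (-1464) = 6936 ft.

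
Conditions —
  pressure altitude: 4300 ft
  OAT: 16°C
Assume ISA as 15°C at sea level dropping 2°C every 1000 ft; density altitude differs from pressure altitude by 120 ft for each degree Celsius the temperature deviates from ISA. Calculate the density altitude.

5452 ft

ISA temperature at 4300 ft = 15 − 2 × (4300/1000) = 6.4°C.
ISA deviation = 16 − 6.4 = +9.6°C.
Density altitude = 4300 + 120 × (9.6) = 4300 + (+1152) = 5452 ft.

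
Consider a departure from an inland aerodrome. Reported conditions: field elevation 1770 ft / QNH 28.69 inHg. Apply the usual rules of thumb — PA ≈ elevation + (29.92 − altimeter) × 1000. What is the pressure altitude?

3000 ft

Pressure correction = (29.92 − 28.69) × 1000 = +1230 ft.
Pressure altitude = 1770 + (+1230) = 3000 ft.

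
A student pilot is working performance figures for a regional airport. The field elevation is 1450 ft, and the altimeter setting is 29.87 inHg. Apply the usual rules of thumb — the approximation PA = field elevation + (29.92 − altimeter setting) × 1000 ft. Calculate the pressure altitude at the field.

1500 ft

Pressure correction = (29.92 − 29.87) × 1000 = +50 ft.
Pressure altitude = 1450 + (+50) = 1500 ft.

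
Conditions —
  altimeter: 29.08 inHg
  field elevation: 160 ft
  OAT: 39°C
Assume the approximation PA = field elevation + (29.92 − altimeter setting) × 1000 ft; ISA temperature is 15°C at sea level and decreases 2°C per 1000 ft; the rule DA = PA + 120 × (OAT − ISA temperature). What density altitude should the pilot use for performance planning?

4120 ft

Pressure altitude = 160 + (29.92 − 29.08) × 1000 = 160 + (+840) = 1000 ft.
ISA temperature at 1000 ft = 15 − 2 × (1000/1000) = 13°C.
ISA deviation = 39 − 13 = +26°C.
Density altitude = 1000 + 120 × (26) = 4120 ft.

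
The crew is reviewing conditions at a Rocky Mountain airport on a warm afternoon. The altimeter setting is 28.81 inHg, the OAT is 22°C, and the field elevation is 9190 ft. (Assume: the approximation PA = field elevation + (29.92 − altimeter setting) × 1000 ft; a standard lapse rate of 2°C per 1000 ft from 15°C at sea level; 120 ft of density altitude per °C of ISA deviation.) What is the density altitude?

13612 ft

Pressure altitude = 9190 + (29.92 − 28.81) × 1000 = 9190 + (+1110) = 10300 ft.
ISA temperature at 10300 ft = 15 − 2 × (10300/1000) = -5.6°C.
ISA deviation = 22 − (-5.6) = +27.6°C.
Density altitude = 10300 + 120 × (27.6) = 13612 ft.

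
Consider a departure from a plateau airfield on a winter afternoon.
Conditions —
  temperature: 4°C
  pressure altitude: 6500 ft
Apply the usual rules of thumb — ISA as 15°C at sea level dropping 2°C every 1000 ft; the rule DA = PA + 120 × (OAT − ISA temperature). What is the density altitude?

ISA temperature at 6500 ft = 15 − 2 × (6500/1000) = 2°C.
ISA deviation = 4 − 2 = +2°C.
Density altitude = 6500 + 120 × (2) = 6500 + (+240) = 6740 ft.

6740 ft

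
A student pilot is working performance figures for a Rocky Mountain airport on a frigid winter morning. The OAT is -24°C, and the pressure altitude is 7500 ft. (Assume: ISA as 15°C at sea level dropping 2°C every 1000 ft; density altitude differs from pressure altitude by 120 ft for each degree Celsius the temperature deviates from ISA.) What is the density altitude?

4620 ft

ISA temperature at 7500 ft = 15 − 2 × (7500/1000) = 0°C.
ISA deviation = -24 − 0 = -24°C.
Density altitude = 7500 + 120 × (-24) = 7500 + (-2880) = 4620 ft.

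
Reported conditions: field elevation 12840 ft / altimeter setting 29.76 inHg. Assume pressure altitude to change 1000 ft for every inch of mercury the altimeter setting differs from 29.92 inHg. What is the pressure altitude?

Pressure correction = (29.92 − 29.76) × 1000 = +160 ft.
Pressure altitude = 12840 + (+160) = 13000 ft.

13000 ft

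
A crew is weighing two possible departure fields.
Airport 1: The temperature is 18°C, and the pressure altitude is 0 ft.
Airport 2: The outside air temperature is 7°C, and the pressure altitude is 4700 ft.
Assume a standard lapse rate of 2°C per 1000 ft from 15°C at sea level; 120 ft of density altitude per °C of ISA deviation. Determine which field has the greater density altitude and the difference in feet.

Airport 1: ISA temp = 15°C, deviation +3°C, DA = 0 + 120 × 3 = 360 ft.
Airport 2: ISA temp = 5.6°C, deviation +1.4°C, DA = 4700 + 120 × 1.4 = 4868 ft.
Airport 2 is higher by 4868 − 360 = 4508 ft.

Airport 2 by 4508 ft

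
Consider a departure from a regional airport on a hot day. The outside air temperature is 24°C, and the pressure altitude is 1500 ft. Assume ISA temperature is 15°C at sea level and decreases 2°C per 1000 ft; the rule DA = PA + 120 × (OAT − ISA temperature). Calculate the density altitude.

2940 ft

ISA temperature at 1500 ft = 15 − 2 × (1500/1000) = 12°C.
ISA deviation = 24 − 12 = +12°C.
Density altitude = 1500 + 120 × (12) = 1500 + (+1440) = 2940 ft.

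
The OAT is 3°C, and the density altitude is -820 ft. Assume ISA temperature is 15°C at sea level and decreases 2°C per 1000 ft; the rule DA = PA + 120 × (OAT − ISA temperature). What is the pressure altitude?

DA = PA + 120 × (OAT − (15 − 2·PA/1000)) = PA + 120·OAT − 1800 + 0.24·PA = 1.24·PA + 120·OAT − 1800.
So 1.24·PA = -820 − 120 × 3 + 1800 = 620.
PA = 620 / 1.24 = 500 ft.

500 ft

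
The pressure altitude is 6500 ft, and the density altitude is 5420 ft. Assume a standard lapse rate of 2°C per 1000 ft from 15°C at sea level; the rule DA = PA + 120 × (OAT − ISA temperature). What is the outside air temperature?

Density altitude − pressure altitude = 5420 − 6500 = -1080 ft.
At 120 ft/°C that is an ISA deviation of -1080/120 = -9°C.
ISA temperature at 6500 ft = 15 − 2 × (6500/1000) = 2°C.
OAT = ISA + deviation = 2 + (-9) = -7°C.

-7°C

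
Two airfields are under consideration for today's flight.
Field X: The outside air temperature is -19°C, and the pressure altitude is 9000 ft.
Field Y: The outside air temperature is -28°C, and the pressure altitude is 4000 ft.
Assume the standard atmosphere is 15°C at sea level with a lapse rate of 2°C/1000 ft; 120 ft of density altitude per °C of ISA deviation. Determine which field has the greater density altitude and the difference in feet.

Field X by 7280 ft

Field X: ISA temp = -3°C, deviation -16°C, DA = 9000 + 120 × (-16) = 7080 ft.
Field Y: ISA temp = 7°C, deviation -35°C, DA = 4000 + 120 × (-35) = -200 ft.
Field X is higher by 7080 − (-200) = 7280 ft.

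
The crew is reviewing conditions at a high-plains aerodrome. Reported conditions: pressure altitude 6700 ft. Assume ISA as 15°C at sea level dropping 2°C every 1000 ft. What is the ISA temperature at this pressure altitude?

ISA temperature = 15 − 2 × (6700/1000) = 15 − 13.4 = 1.6°C.

1.6°C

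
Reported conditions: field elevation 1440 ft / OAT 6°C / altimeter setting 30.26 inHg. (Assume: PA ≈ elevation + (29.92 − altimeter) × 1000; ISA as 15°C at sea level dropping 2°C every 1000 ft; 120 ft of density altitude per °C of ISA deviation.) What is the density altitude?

Pressure altitude = 1440 + (29.92 − 30.26) × 1000 = 1440 + (-340) = 1100 ft.
ISA temperature at 1100 ft = 15 − 2 × (1100/1000) = 12.8°C.
ISA deviation = 6 − 12.8 = -6.8°C.
Density altitude = 1100 + 120 × (-6.8) = 284 ft.

284 ft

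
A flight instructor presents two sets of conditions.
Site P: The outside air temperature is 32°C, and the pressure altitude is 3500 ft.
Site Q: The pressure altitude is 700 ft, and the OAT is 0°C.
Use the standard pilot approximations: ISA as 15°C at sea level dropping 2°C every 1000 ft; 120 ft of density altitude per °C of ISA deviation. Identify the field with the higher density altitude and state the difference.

Site P: ISA temp = 8°C, deviation +24°C, DA = 3500 + 120 × 24 = 6380 ft.
Site Q: ISA temp = 13.6°C, deviation -13.6°C, DA = 700 + 120 × (-13.6) = -932 ft.
Site P is higher by 6380 − (-932) = 7312 ft.

Site P by 7312 ft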